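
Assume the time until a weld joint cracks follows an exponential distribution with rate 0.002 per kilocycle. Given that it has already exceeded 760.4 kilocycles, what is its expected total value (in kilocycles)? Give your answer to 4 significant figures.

1260

By memorylessness, E[X | X > 760.4] = 760.4 + 1/λ = 760.4 + 500 = 1260.4 kilocycles.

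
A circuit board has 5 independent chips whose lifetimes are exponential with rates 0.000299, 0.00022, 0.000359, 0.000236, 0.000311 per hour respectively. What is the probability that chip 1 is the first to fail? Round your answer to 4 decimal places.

0.2098

The time to first failure is exponential with rate Σλ = 0.000299 + 0.00022 + 0.000359 + 0.000236 + 0.000311 = 0.001425.
P(chip 1 first) = λ_1/Σλ = 0.000299/0.001425 ≈ 0.2098.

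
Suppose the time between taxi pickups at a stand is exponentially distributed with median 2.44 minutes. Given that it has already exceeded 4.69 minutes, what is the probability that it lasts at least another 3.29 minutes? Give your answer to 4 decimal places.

For an exponential, median = ln(2)/λ, so λ = ln 2 / 2.44 = 0.284077 per minute.
By the memoryless property, P(X > 4.69+3.29 | X > 4.69) = P(X > 3.29).
P(X > 3.29) = e^(−0.93461) ≈ 0.3927.

0.3927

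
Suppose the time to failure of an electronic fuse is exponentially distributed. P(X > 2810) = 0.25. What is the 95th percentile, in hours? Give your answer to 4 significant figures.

6072

e^(−λ·2810) = 0.25 ⇒ λ = −ln(0.25)/2810 = 0.000493343.
95th percentile: 1 − e^(−λt) = 0.95, t = −ln(0.05)/λ = 6072.31 hours.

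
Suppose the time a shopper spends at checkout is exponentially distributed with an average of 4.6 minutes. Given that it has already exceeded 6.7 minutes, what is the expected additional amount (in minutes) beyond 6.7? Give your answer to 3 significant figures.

The rate is λ = 1/4.6 = 0.217391 per minute.
By memorylessness, the remaining amount past any threshold is again Exp(λ) with mean 1/λ = 4.6 minutes.

4.60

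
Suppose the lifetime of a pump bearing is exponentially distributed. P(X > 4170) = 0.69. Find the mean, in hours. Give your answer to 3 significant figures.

e^(−λ·4170) = 0.69 ⇒ λ = −ln(0.69)/4170 = 0.0000889841.
Mean = 1/λ = 11238 hours.

11200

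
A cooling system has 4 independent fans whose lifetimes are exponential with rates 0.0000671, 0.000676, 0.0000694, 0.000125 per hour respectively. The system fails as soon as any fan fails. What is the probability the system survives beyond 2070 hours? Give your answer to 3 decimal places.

0.144

The time to first failure is exponential with rate Σλ = 0.0000671 + 0.000676 + 0.0000694 + 0.000125 = 0.0009375.
P(min > 2070) = e^(−0.0009375·2070) = e^(−1.9406) ≈ 0.144.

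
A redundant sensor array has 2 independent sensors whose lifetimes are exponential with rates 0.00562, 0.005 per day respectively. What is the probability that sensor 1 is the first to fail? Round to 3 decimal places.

The time to first failure is exponential with rate Σλ = 0.00562 + 0.005 = 0.01062.
P(sensor 1 first) = λ_1/Σλ = 0.00562/0.01062 ≈ 0.529.

0.529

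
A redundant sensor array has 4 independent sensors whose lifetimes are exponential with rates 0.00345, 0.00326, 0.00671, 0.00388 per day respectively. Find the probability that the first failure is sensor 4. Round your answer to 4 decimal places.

The time to first failure is exponential with rate Σλ = 0.00345 + 0.00326 + 0.00671 + 0.00388 = 0.0173.
P(sensor 4 first) = λ_4/Σλ = 0.00388/0.0173 ≈ 0.2243.

0.2243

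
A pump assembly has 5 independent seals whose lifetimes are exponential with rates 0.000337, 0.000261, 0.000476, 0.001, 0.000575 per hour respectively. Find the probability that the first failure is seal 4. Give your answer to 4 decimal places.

The time to first failure is exponential with rate Σλ = 0.000337 + 0.000261 + 0.000476 + 0.001 + 0.000575 = 0.002649.
P(seal 4 first) = λ_4/Σλ = 0.001/0.002649 ≈ 0.3775.

0.3775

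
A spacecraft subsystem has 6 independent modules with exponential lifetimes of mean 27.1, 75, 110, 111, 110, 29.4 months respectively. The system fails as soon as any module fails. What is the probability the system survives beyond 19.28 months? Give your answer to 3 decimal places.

0.117

The first failure time is exponential with rate Σλ_i = 1/27.1 + 1/75 + 1/110 + 1/111 + 1/110 + 1/29.4 = 0.111438 per month.
P(min > 19.28) = e^(−0.111438·19.28) = e^(−2.1485) ≈ 0.117.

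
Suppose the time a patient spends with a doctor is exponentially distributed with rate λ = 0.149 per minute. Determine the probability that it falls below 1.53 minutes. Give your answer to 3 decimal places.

0.204

P(X ≤ 1.53) = 1 − e^(−λ·1.53) = 1 − e^(−0.22797) ≈ 0.204.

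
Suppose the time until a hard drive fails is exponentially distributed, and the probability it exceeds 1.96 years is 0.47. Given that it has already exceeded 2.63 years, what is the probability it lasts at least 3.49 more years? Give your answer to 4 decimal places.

From e^(−λ·1.96) = 0.47, λ = −ln(0.47)/1.96 = 0.385216.
Memoryless: P(X > 2.63+3.49 | X > 2.63) = P(X > 3.49) = e^(−0.385216·3.49) ≈ 0.2607.

0.2607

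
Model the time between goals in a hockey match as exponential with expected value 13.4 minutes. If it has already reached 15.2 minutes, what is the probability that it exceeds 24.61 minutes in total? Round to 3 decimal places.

0.495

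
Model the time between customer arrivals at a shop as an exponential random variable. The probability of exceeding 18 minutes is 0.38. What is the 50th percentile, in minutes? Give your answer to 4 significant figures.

e^(−λ·18) = 0.38 ⇒ λ = −ln(0.38)/18 = 0.0537547.
50th percentile: 1 − e^(−λt) = 0.5, t = −ln(0.5)/λ = 12.8946 minutes.

12.89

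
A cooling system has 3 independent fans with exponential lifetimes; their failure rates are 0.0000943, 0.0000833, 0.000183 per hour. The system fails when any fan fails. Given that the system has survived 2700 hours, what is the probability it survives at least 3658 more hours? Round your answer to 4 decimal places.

0.2674

Time to first failure ~ Exp(Σλ) with Σλ = 0.0003606.
By memorylessness, P(T > 2700+3658 | T > 2700) = P(T > 3658) = e^(−0.0003606·3658) ≈ 0.2674.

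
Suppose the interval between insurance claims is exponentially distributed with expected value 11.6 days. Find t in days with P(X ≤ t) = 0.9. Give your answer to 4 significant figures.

26.71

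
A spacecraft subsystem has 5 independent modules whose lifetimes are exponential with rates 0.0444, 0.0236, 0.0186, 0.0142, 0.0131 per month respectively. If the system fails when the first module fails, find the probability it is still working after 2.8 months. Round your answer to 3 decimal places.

0.727

The time to first failure is exponential with rate Σλ = 0.0444 + 0.0236 + 0.0186 + 0.0142 + 0.0131 = 0.1139.
P(min > 2.8) = e^(−0.1139·2.8) = e^(−0.31892) ≈ 0.727.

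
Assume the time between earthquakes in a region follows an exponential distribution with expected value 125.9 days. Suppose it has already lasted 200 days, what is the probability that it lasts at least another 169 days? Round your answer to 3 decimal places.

The rate is λ = 1/125.9 = 0.00794281 per day.
The exponential is memoryless, so the remaining time is again Exp(λ): the condition X > 200 is irrelevant.
P(X > 169) = e^(−1.3423) ≈ 0.261.

0.261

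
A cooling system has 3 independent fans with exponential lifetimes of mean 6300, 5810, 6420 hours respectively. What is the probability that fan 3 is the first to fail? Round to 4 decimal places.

0.3201

Rates: λ_i = 1/mean_i → 0.00015873, 0.000172117, 0.000155763; Σλ = 0.00048661.
P(fan 3 first) = λ_3/Σλ = 0.000155763/0.00048661 ≈ 0.3201.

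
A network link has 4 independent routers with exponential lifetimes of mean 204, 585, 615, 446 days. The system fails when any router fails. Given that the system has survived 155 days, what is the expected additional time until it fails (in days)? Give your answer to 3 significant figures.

95.4

First-failure rate Σλ = 1/204 + 1/585 + 1/615 + 1/446 = 0.0104795.
By memorylessness the expected residual is 1/Σλ = 95.4241 days, regardless of the 155 already elapsed.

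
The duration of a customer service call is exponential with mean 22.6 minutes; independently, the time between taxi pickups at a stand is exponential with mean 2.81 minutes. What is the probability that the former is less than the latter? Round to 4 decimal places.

λ_1 = 1/22.6 = 0.0442478, λ_2 = 1/2.81 = 0.355872.
For independent exponentials, P(the former < the latter) = λ_1/(λ_1+λ_2) = 0.0442478/0.40012 ≈ 0.1106.

0.1106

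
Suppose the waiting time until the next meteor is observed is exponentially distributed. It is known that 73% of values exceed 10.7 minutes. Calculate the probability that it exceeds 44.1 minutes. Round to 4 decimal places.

0.2733

e^(−λ·10.7) = 0.73 ⇒ λ = −ln(0.73)/10.7 = 0.0294122.
P(X > 44.1) = e^(−0.0294122·44.1) = e^(−1.2971) ≈ 0.2733.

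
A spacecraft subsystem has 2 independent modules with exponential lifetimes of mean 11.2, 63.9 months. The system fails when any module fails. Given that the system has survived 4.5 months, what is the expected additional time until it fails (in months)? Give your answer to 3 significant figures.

9.53

First-failure rate Σλ = 1/11.2 + 1/63.9 = 0.104935.
By memorylessness the expected residual is 1/Σλ = 9.52969 months, regardless of the 4.5 already elapsed.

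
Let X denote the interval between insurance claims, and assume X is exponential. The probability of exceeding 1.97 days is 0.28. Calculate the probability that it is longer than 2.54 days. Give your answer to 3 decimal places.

e^(−λ·1.97) = 0.28 ⇒ λ = −ln(0.28)/1.97 = 0.646175.
P(X > 2.54) = e^(−0.646175·2.54) = e^(−1.6413) ≈ 0.194.

0.194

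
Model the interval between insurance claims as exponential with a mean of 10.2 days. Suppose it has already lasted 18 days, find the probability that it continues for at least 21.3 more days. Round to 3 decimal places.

0.124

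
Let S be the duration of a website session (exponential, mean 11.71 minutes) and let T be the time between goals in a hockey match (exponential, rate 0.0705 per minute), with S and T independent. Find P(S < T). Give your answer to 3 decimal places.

λ_1 = 1/11.71 = 0.0853971, λ_2 = 0.0705.
For independent exponentials, P(S < T) = λ_1/(λ_1+λ_2) = 0.0853971/0.155897 ≈ 0.548.

0.548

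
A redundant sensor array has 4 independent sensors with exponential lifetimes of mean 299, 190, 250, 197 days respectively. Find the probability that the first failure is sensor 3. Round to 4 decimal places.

Rates: λ_i = 1/mean_i → 0.00334448, 0.00526316, 0.004, 0.00507614; Σλ = 0.0176838.
P(sensor 3 first) = λ_3/Σλ = 0.004/0.0176838 ≈ 0.2262.

0.2262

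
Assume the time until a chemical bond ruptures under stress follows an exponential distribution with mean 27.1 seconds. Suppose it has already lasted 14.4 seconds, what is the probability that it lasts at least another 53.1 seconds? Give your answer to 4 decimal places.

The rate is λ = 1/27.1 = 0.0369004 per second.
The exponential is memoryless, so the remaining time is again Exp(λ): the condition X > 14.4 is irrelevant.
P(X > 53.1) = e^(−1.9594) ≈ 0.1409.

0.1409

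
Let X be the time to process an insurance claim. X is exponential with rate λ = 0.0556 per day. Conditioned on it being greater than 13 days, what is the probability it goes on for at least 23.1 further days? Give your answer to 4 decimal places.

P(X > s+t | X > s) = e^(−λ(s+t))/e^(−λs) = e^(−λt), independent of s = 13.
P(X > 23.1) = e^(−1.2844) ≈ 0.2768.

0.2768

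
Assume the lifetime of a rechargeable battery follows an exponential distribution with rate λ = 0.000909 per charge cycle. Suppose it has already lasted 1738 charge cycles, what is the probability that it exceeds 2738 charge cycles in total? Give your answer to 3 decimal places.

The exponential is memoryless, so the remaining time is again Exp(λ): the condition X > 1738 is irrelevant.
P(X > 1000) = e^(−0.909) ≈ 0.403.

0.403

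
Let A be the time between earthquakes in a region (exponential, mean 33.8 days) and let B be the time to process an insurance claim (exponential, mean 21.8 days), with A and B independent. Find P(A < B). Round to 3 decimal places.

0.392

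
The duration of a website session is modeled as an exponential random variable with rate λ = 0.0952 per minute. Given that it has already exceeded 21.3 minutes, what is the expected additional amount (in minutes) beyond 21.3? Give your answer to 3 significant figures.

10.5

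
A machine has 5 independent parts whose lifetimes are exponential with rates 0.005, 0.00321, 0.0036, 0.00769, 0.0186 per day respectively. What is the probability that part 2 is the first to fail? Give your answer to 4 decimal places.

0.0843

The time to first failure is exponential with rate Σλ = 0.005 + 0.00321 + 0.0036 + 0.00769 + 0.0186 = 0.0381.
P(part 2 first) = λ_2/Σλ = 0.00321/0.0381 ≈ 0.0843.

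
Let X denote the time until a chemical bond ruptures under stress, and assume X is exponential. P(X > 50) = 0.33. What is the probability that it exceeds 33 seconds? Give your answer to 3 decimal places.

0.481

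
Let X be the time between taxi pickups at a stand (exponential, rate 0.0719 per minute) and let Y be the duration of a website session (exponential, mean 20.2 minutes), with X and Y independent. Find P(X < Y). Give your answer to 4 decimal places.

0.5922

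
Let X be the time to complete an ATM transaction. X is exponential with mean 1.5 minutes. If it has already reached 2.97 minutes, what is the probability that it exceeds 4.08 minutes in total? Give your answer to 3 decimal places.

0.477

The rate is λ = 1/1.5 = 0.666667 per minute.
By the memoryless property, P(X > 2.97+1.11 | X > 2.97) = P(X > 1.11).
P(X > 1.11) = e^(−0.74) ≈ 0.477.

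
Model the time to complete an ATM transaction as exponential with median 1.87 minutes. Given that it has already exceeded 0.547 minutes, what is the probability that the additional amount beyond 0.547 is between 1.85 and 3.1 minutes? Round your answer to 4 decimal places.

For an exponential, median = ln(2)/λ, so λ = ln 2 / 1.87 = 0.370667 per minute.
Memoryless: the residual past 0.547 is again Exp(λ).
P(1.85 < residual < 3.1) = e^(−λ·1.85) − e^(−λ·3.1) = 0.50372 − 0.31693 ≈ 0.1868.

0.1868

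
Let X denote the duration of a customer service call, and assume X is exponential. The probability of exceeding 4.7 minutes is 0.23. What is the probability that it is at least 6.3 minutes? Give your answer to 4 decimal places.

0.1395

e^(−λ·4.7) = 0.23 ⇒ λ = −ln(0.23)/4.7 = 0.312697.
P(X > 6.3) = e^(−0.312697·6.3) = e^(−1.97) ≈ 0.1395.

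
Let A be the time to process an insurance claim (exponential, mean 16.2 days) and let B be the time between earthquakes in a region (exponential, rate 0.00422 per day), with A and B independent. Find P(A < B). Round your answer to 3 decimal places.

λ_1 = 1/16.2 = 0.0617284, λ_2 = 0.00422.
For independent exponentials, P(A < B) = λ_1/(λ_1+λ_2) = 0.0617284/0.0659484 ≈ 0.936.

0.936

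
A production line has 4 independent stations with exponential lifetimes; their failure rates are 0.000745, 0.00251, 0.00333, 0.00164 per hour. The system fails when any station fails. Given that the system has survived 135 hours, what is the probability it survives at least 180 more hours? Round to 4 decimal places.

Time to first failure ~ Exp(Σλ) with Σλ = 0.008225.
By memorylessness, P(T > 135+180 | T > 135) = P(T > 180) = e^(−0.008225·180) ≈ 0.2275.

0.2275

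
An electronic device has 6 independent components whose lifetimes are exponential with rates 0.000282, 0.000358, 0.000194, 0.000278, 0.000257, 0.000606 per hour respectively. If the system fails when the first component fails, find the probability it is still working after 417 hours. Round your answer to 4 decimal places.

The time to first failure is exponential with rate Σλ = 0.000282 + 0.000358 + 0.000194 + 0.000278 + 0.000257 + 0.000606 = 0.001975.
P(min > 417) = e^(−0.001975·417) = e^(−0.82358) ≈ 0.4389.

0.4389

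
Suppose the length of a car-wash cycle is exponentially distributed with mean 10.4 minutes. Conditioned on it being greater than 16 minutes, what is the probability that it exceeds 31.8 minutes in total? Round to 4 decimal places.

The rate is λ = 1/10.4 = 0.0961538 per minute.
By the memoryless property, P(X > 16+15.8 | X > 16) = P(X > 15.8).
P(X > 15.8) = e^(−1.5192) ≈ 0.2189.

0.2189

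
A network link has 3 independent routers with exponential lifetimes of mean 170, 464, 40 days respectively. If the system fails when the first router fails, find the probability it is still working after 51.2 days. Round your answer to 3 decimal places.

0.184

The first failure time is exponential with rate Σλ_i = 1/170 + 1/464 + 1/40 = 0.0330375 per day.
P(min > 51.2) = e^(−0.0330375·51.2) = e^(−1.6915) ≈ 0.184.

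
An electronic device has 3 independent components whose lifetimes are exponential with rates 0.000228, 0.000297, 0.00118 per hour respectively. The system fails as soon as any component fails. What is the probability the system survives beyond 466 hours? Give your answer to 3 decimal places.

The time to first failure is exponential with rate Σλ = 0.000228 + 0.000297 + 0.00118 = 0.001705.
P(min > 466) = e^(−0.001705·466) = e^(−0.79453) ≈ 0.452.

0.452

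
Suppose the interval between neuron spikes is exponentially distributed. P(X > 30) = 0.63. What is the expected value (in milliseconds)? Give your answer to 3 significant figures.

64.9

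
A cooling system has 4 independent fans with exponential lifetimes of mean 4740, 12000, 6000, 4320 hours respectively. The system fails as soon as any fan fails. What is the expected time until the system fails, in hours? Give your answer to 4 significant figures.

1444

The first failure time is exponential with rate Σλ_i = 1/4740 + 1/12000 + 1/6000 + 1/4320 = 0.000692452 per hour.
E[min] = 1/Σλ = 1/0.000692452 = 1444.14 hours.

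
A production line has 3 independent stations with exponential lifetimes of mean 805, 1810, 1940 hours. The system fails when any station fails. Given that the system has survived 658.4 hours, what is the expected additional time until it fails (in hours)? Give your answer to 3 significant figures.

First-failure rate Σλ = 1/805 + 1/1810 + 1/1940 = 0.00231019.
By memorylessness the expected residual is 1/Σλ = 432.866 hours, regardless of the 658.4 already elapsed.

433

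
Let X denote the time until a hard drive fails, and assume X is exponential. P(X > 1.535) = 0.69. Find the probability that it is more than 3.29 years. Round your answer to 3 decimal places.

0.451

e^(−λ·1.535) = 0.69 ⇒ λ = −ln(0.69)/1.535 = 0.241735.
P(X > 3.29) = e^(−0.241735·3.29) = e^(−0.79531) ≈ 0.451.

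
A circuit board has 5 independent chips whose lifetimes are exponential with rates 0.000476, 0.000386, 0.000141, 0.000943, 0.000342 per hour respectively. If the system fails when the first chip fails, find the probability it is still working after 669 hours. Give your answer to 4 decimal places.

0.2164

The time to first failure is exponential with rate Σλ = 0.000476 + 0.000386 + 0.000141 + 0.000943 + 0.000342 = 0.002288.
P(min > 669) = e^(−0.002288·669) = e^(−1.5307) ≈ 0.2164.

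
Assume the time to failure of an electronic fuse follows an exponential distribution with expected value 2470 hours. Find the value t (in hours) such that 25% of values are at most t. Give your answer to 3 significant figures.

711

The rate is λ = 1/2470 = 0.000404858 per hour.
Set 1 − e^(−λt) = 0.25, so t = −ln(0.75)/λ = 0.28768/0.000404858 ≈ 710.575 hours.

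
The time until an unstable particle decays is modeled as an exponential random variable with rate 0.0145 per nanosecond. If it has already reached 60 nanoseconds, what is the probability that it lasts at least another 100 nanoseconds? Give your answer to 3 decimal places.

The exponential is memoryless, so the remaining time is again Exp(λ): the condition X > 60 is irrelevant.
P(X > 100) = e^(−1.45) ≈ 0.235.

0.235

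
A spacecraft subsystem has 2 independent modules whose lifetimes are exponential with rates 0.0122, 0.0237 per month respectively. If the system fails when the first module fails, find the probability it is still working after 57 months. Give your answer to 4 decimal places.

0.1292

The time to first failure is exponential with rate Σλ = 0.0122 + 0.0237 = 0.0359.
P(min > 57) = e^(−0.0359·57) = e^(−2.0463) ≈ 0.1292.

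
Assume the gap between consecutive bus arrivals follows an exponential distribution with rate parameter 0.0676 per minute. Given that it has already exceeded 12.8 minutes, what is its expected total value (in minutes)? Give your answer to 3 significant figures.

By memorylessness, E[X | X > 12.8] = 12.8 + 1/λ = 12.8 + 14.7929 = 27.5929 minutes.

27.6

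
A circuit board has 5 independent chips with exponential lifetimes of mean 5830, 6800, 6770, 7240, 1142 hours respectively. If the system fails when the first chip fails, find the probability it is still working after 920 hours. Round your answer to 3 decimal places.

0.256

The first failure time is exponential with rate Σλ_i = 1/5830 + 1/6800 + 1/6770 + 1/7240 + 1/1142 = 0.00148007 per hour.
P(min > 920) = e^(−0.00148007·920) = e^(−1.3617) ≈ 0.256.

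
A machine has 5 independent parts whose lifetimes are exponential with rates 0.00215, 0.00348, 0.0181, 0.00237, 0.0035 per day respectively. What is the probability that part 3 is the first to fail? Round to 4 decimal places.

0.6115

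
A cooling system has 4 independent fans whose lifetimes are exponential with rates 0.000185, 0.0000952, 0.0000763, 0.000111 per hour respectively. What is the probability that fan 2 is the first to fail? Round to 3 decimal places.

0.204

The time to first failure is exponential with rate Σλ = 0.000185 + 0.0000952 + 0.0000763 + 0.000111 = 0.0004675.
P(fan 2 first) = λ_2/Σλ = 0.0000952/0.0004675 ≈ 0.204.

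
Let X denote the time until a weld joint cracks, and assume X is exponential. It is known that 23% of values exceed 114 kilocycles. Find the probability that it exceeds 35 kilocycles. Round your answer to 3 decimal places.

0.637

e^(−λ·114) = 0.23 ⇒ λ = −ln(0.23)/114 = 0.0128919.
P(X > 35) = e^(−0.0128919·35) = e^(−0.45122) ≈ 0.637.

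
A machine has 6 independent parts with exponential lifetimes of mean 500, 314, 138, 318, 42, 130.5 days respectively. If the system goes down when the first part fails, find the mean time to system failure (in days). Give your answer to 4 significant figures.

The first failure time is exponential with rate Σλ_i = 1/500 + 1/314 + 1/138 + 1/318 + 1/42 + 1/130.5 = 0.0470481 per day.
E[min] = 1/Σλ = 1/0.0470481 = 21.2548 days.

21.25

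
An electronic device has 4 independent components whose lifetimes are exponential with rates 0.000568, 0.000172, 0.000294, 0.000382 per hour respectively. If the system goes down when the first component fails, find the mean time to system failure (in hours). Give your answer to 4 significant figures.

The time to first failure is exponential with rate Σλ = 0.000568 + 0.000172 + 0.000294 + 0.000382 = 0.001416.
E[min] = 1/Σλ = 1/0.001416 = 706.215 hours.

706.2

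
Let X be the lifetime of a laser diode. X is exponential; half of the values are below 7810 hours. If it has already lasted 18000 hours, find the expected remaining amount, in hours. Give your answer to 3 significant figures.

For an exponential, median = ln(2)/λ, so λ = ln 2 / 7810 = 0.0000887512 per hour.
By memorylessness, the remaining amount past any threshold is again Exp(λ) with mean 1/λ = 11267.4 hours.

11300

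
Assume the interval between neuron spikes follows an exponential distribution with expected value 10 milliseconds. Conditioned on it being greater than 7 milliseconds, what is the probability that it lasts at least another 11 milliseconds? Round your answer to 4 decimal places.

The rate is λ = 1/10 = 0.1 per millisecond.
P(X > s+t | X > s) = e^(−λ(s+t))/e^(−λs) = e^(−λt), independent of s = 7.
P(X > 11) = e^(−1.1) ≈ 0.3329.

0.3329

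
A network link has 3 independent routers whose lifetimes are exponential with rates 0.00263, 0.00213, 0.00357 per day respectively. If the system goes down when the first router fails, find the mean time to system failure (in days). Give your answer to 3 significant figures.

The time to first failure is exponential with rate Σλ = 0.00263 + 0.00213 + 0.00357 = 0.00833.
E[min] = 1/Σλ = 1/0.00833 = 120.048 days.

120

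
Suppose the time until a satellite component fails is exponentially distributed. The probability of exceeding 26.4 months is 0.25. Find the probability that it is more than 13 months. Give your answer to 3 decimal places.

e^(−λ·26.4) = 0.25 ⇒ λ = −ln(0.25)/26.4 = 0.0525112.
P(X > 13) = e^(−0.0525112·13) = e^(−0.68264) ≈ 0.505.

0.505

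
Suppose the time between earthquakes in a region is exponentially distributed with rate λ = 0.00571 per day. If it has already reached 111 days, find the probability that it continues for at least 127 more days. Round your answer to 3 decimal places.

By the memoryless property, P(X > 111+127 | X > 111) = P(X > 127).
P(X > 127) = e^(−0.72517) ≈ 0.484.

0.484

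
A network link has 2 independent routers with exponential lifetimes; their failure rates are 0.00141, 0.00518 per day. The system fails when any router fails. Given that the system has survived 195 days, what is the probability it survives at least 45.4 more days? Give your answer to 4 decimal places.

0.7414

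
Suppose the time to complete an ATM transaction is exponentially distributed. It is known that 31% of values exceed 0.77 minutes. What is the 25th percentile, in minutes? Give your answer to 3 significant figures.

e^(−λ·0.77) = 0.31 ⇒ λ = −ln(0.31)/0.77 = 1.52102.
25th percentile: 1 − e^(−λt) = 0.25, t = −ln(0.75)/λ = 0.189138 minutes.

0.189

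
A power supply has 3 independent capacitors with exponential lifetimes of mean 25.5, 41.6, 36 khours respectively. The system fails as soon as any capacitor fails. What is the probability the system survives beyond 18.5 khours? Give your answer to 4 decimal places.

0.1856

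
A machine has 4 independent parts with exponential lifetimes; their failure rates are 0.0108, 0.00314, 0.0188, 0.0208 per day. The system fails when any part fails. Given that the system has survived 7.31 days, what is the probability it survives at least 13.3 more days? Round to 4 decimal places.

0.4906

Time to first failure ~ Exp(Σλ) with Σλ = 0.05354.
By memorylessness, P(T > 7.31+13.3 | T > 7.31) = P(T > 13.3) = e^(−0.05354·13.3) ≈ 0.4906.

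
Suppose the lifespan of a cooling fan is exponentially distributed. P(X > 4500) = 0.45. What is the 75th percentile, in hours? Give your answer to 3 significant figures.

e^(−λ·4500) = 0.45 ⇒ λ = −ln(0.45)/4500 = 0.000177446.
75th percentile: 1 − e^(−λt) = 0.75, t = −ln(0.25)/λ = 7812.48 hours.

7810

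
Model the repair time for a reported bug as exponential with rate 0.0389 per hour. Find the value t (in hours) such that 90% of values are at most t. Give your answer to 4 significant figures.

59.19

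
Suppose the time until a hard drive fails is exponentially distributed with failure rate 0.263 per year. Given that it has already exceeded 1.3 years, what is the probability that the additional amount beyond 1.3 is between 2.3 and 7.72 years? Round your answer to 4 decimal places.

0.4148

Memoryless: the residual past 1.3 is again Exp(λ).
P(2.3 < residual < 7.72) = e^(−λ·2.3) − e^(−λ·7.72) = 0.54613 − 0.13129 ≈ 0.4148.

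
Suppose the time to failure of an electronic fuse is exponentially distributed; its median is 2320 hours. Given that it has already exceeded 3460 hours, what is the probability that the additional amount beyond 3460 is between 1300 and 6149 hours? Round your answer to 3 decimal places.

For an exponential, median = ln(2)/λ, so λ = ln 2 / 2320 = 0.00029877 per hour.
Memoryless: the residual past 3460 is again Exp(λ).
P(1300 < residual < 6149) = e^(−λ·1300) − e^(−λ·6149) = 0.67814 − 0.15927 ≈ 0.519.

0.519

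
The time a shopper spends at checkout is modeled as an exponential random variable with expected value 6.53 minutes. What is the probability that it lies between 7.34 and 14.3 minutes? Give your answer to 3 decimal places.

0.213

The rate is λ = 1/6.53 = 0.153139 per minute.
P(7.34 < X < 14.3) = e^(−λ·7.34) − e^(−λ·14.3) = 0.32496 − 0.11193 ≈ 0.213.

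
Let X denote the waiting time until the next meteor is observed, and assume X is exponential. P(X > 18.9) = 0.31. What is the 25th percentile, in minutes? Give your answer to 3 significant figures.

e^(−λ·18.9) = 0.31 ⇒ λ = −ln(0.31)/18.9 = 0.0619674.
25th percentile: 1 − e^(−λt) = 0.25, t = −ln(0.75)/λ = 4.64248 minutes.

4.64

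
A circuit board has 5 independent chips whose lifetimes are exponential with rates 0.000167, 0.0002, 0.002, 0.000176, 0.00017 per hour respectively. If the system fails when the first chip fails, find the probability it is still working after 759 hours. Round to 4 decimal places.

0.1276

The time to first failure is exponential with rate Σλ = 0.000167 + 0.0002 + 0.002 + 0.000176 + 0.00017 = 0.002713.
P(min > 759) = e^(−0.002713·759) = e^(−2.0592) ≈ 0.1276.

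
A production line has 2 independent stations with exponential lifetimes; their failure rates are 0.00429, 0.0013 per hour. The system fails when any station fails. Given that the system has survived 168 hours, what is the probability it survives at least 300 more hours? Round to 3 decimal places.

Time to first failure ~ Exp(Σλ) with Σλ = 0.00559.
By memorylessness, P(T > 168+300 | T > 168) = P(T > 300) = e^(−0.00559·300) ≈ 0.187.

0.187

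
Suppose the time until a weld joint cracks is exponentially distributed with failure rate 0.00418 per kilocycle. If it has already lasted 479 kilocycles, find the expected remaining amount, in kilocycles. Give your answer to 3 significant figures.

239

By memorylessness, the remaining amount past any threshold is again Exp(λ) with mean 1/λ = 239.234 kilocycles.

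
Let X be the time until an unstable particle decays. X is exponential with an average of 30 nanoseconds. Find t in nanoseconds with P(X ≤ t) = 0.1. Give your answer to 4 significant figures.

3.161

The rate is λ = 1/30 = 0.0333333 per nanosecond.
Set 1 − e^(−λt) = 0.1, so t = −ln(0.9)/λ = 0.10536/0.0333333 ≈ 3.16082 nanoseconds.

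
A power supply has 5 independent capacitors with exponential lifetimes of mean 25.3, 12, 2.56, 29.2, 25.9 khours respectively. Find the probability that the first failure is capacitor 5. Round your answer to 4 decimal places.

Rates: λ_i = 1/mean_i → 0.0395257, 0.0833333, 0.390625, 0.0342466, 0.03861; Σλ = 0.586341.
P(capacitor 5 first) = λ_5/Σλ = 0.03861/0.586341 ≈ 0.0658.

0.0658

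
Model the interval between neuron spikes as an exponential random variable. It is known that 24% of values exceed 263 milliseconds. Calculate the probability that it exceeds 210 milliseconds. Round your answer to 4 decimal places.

e^(−λ·263) = 0.24 ⇒ λ = −ln(0.24)/263 = 0.0054263.
P(X > 210) = e^(−0.0054263·210) = e^(−1.1395) ≈ 0.3200.

0.3200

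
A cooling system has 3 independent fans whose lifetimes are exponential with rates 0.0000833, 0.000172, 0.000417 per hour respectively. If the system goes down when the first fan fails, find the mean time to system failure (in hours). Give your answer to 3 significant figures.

The time to first failure is exponential with rate Σλ = 0.0000833 + 0.000172 + 0.000417 = 0.0006723.
E[min] = 1/Σλ = 1/0.0006723 = 1487.43 hours.

1490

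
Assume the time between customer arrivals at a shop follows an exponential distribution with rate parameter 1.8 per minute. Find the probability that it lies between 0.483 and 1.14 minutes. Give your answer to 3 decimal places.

0.291

P(0.483 < X < 1.14) = e^(−λ·0.483) − e^(−λ·1.14) = 0.41920 − 0.12848 ≈ 0.291.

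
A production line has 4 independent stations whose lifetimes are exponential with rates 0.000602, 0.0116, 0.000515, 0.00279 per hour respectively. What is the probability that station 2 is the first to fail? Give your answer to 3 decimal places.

0.748

The time to first failure is exponential with rate Σλ = 0.000602 + 0.0116 + 0.000515 + 0.00279 = 0.015507.
P(station 2 first) = λ_2/Σλ = 0.0116/0.015507 ≈ 0.748.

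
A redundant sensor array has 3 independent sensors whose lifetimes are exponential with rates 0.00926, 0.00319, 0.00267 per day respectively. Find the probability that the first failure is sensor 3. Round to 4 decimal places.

0.1766

The time to first failure is exponential with rate Σλ = 0.00926 + 0.00319 + 0.00267 = 0.01512.
P(sensor 3 first) = λ_3/Σλ = 0.00267/0.01512 ≈ 0.1766.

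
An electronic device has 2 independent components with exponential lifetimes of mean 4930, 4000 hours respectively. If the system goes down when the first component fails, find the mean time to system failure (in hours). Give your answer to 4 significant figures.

The first failure time is exponential with rate Σλ_i = 1/4930 + 1/4000 = 0.00045284 per hour.
E[min] = 1/Σλ = 1/0.00045284 = 2208.29 hours.

2208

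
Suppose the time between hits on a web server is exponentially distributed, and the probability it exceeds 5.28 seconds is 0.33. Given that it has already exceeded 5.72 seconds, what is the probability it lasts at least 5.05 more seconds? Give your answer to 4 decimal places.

From e^(−λ·5.28) = 0.33, λ = −ln(0.33)/5.28 = 0.209974.
Memoryless: P(X > 5.72+5.05 | X > 5.72) = P(X > 5.05) = e^(−0.209974·5.05) ≈ 0.3463.

0.3463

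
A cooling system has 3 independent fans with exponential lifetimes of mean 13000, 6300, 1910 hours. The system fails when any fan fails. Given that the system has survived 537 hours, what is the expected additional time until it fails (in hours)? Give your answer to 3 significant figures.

1320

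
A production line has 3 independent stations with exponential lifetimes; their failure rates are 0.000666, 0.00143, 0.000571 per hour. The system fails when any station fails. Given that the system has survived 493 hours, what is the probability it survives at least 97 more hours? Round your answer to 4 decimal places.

Time to first failure ~ Exp(Σλ) with Σλ = 0.002667.
By memorylessness, P(T > 493+97 | T > 493) = P(T > 97) = e^(−0.002667·97) ≈ 0.7721.

0.7721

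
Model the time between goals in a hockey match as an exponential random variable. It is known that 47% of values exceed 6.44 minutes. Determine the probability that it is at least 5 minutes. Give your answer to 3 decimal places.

0.556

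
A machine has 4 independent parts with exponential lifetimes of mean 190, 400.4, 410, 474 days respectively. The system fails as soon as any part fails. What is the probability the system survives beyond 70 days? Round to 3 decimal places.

0.422

The first failure time is exponential with rate Σλ_i = 1/190 + 1/400.4 + 1/410 + 1/474 = 0.0123094 per day.
P(min > 70) = e^(−0.0123094·70) = e^(−0.86166) ≈ 0.422.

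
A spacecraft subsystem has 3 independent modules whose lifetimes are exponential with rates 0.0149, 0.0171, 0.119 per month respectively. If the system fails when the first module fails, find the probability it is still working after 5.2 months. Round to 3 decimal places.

The time to first failure is exponential with rate Σλ = 0.0149 + 0.0171 + 0.119 = 0.151.
P(min > 5.2) = e^(−0.151·5.2) = e^(−0.7852) ≈ 0.456.

0.456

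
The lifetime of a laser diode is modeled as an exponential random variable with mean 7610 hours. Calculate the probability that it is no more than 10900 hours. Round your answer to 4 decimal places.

The rate is λ = 1/7610 = 0.000131406 per hour.
P(X ≤ 10900) = 1 − e^(−λ·10900) = 1 − e^(−1.4323) ≈ 0.7612.

0.7612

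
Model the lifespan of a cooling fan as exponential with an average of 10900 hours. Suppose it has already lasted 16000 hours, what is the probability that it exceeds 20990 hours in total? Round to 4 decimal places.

0.6327

The rate is λ = 1/10900 = 0.0000917431 per hour.
P(X > s+t | X > s) = e^(−λ(s+t))/e^(−λs) = e^(−λt), independent of s = 16000.
P(X > 4990) = e^(−0.4578) ≈ 0.6327.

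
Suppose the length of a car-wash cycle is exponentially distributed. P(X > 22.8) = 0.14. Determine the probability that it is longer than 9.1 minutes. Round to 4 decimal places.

0.4562

e^(−λ·22.8) = 0.14 ⇒ λ = −ln(0.14)/22.8 = 0.086233.
P(X > 9.1) = e^(−0.086233·9.1) = e^(−0.78472) ≈ 0.4562.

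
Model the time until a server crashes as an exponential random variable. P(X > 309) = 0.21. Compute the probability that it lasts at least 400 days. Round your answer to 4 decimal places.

e^(−λ·309) = 0.21 ⇒ λ = −ln(0.21)/309 = 0.00505064.
P(X > 400) = e^(−0.00505064·400) = e^(−2.0203) ≈ 0.1326.

0.1326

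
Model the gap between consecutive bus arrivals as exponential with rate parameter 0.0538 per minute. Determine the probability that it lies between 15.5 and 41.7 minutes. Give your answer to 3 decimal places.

0.328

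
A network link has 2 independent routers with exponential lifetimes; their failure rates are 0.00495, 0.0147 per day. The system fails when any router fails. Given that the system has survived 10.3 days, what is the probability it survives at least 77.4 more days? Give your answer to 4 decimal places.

0.2185

Time to first failure ~ Exp(Σλ) with Σλ = 0.01965.
By memorylessness, P(T > 10.3+77.4 | T > 10.3) = P(T > 77.4) = e^(−0.01965·77.4) ≈ 0.2185.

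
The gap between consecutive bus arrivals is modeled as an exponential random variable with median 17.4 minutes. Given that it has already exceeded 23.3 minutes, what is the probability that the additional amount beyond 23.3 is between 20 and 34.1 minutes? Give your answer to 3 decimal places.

0.194

For an exponential, median = ln(2)/λ, so λ = ln 2 / 17.4 = 0.039836 per minute.
Memoryless: the residual past 23.3 is again Exp(λ).
P(20 < residual < 34.1) = e^(−λ·20) − e^(−λ·34.1) = 0.45080 − 0.25707 ≈ 0.194.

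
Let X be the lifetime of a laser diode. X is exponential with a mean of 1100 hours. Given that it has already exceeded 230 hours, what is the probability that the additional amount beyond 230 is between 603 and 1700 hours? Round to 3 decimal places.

0.365

The rate is λ = 1/1100 = 0.000909091 per hour.
Memoryless: the residual past 230 is again Exp(λ).
P(603 < residual < 1700) = e^(−λ·603) − e^(−λ·1700) = 0.57800 − 0.21321 ≈ 0.365.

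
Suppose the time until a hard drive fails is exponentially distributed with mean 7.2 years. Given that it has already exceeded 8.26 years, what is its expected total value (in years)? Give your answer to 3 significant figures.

15.5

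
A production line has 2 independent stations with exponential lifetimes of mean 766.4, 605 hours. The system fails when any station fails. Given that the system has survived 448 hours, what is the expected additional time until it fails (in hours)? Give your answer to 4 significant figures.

338.1

First-failure rate Σλ = 1/766.4 + 1/605 = 0.00295769.
By memorylessness the expected residual is 1/Σλ = 338.101 hours, regardless of the 448 already elapsed.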